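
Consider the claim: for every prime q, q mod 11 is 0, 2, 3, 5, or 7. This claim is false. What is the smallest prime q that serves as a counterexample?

We need the least prime q for which the claim fails.
For q = 2, 3, 5, 7, 11, 13 the conclusion holds.
q = 17: 17 mod 11 = 6 — not in {0, 2, 3, 5, 7}.
Hence q = 17 is a counterexample.

q = 17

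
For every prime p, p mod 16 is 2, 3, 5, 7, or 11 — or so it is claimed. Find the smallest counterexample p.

A counterexample is any prime p such that the claim fails; we check each in order.
p = 2: 2 mod 16 = 2.
p = 3: 3 mod 16 = 3.
p = 5: 5 mod 16 = 5.
p = 7: 7 mod 16 = 7.
p = 11: 11 mod 16 = 11.
p = 13: 13 mod 16 = 13 — not in {2, 3, 5, 7, 11}.

p = 13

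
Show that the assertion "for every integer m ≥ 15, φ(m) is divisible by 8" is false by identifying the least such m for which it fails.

m = 18

For m = 15, 16, 17 the conclusion holds.
m = 18: φ(18) = 6; 6 mod 8 = 6.
Hence m = 18 is a counterexample.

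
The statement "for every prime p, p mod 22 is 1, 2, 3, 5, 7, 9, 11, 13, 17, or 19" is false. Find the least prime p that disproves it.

p = 37

We need the least prime p for which the claim fails.
The first 11 eligible values, up to p = 31, all satisfy the conclusion.
p = 37: 37 mod 22 = 15 — not in {1, 2, 3, 5, 7, 9, 11, 13, 17, 19}.
Thus p = 37 disproves the claim, and no smaller p works.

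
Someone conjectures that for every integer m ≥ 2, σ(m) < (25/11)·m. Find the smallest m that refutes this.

Check each integer m ≥ 2 in order until the claim fails.
The first 10 eligible values, up to m = 11, all satisfy the conclusion.
m = 12: σ(12) = 28; 28 ≥ 300/11.
Thus m = 12 disproves the claim, and no smaller m works.

m = 12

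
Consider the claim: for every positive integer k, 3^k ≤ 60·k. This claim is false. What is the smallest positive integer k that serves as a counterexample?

k = 6

A counterexample is any positive integer k such that 3^k > 60·k; we check each in order.
k = 1: 3^k = 3 and 60·k = 60, so 3 ≤ 60.
k = 2: 3^k = 9 and 60·k = 120, so 9 ≤ 120.
k = 3: 3^k = 27 and 60·k = 180, so 27 ≤ 180.
k = 4: 3^k = 81 and 60·k = 240, so 81 ≤ 240.
k = 5: 3^k = 243 and 60·k = 300, so 243 ≤ 300.
k = 6: 3^k = 729 and 60·k = 360, so 729 > 360.
Thus k = 6 disproves the claim, and no smaller k works.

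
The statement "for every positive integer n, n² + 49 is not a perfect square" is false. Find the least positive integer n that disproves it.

n = 24

We need the least positive integer n for which n² + 49 is a perfect square.
The first 23 eligible values, up to n = 23, all satisfy the conclusion.
n = 24: 24² + 49 = 625 = 25², a perfect square.
So n = 24 is the smallest counterexample.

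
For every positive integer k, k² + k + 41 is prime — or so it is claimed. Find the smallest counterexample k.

k = 40

The first 39 eligible values, up to k = 39, all satisfy the conclusion.
k = 40: k² + k + 41 = 1681 = 41 × 41, composite.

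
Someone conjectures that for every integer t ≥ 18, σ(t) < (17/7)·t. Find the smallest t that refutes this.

t = 24

A counterexample is any integer t ≥ 18 such that the claim fails; we check each in order.
For t = 18, 19, 20, 21, 22, 23 the conclusion holds.
t = 24: σ(24) = 60; 60 ≥ 408/7.
Thus t = 24 disproves the claim, and no smaller t works.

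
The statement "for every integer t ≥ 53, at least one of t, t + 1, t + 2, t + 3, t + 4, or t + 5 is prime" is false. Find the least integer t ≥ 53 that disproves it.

t = 90

A counterexample is any integer t ≥ 53 such that t, t + 1, t + 2, t + 3, t + 4, t + 5 are all composite; we check each in order.
For t = 53, 54, 55, 56, …, 87, 88, 89 the conclusion holds.
t = 90: 90 = 2 × 45; 91 = 7 × 13; 92 = 2 × 46; 93 = 3 × 31; 94 = 2 × 47; 95 = 5 × 19 — all composite.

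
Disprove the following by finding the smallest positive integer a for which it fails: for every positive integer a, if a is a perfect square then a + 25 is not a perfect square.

a = 144

For a = 1, 4, 9, 16, …, 81, 100, 121 the conclusion holds.
a = 144: 144 = 12² and 144 + 25 = 169 = 13².
Thus a = 144 disproves the claim, and no smaller a works.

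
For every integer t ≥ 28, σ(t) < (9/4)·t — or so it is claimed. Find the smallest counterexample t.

We need the least integer t ≥ 28 for which the claim fails.
t = 28: σ(28) = 56; 56 < 63.
t = 29: σ(29) = 30; 30 < 261/4.
t = 30: σ(30) = 72; 72 ≥ 135/2.

t = 30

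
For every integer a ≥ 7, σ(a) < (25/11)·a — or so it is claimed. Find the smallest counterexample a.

a = 12

The first 5 eligible values, up to a = 11, all satisfy the conclusion.
a = 12: σ(12) = 28; 28 ≥ 300/11.
So a = 12 is the smallest counterexample.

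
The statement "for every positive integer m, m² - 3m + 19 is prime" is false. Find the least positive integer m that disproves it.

m = 18

The first 17 eligible values, up to m = 17, all satisfy the conclusion.
m = 18: m² - 3m + 19 = 289 = 17 × 17, composite.
Hence m = 18 is a counterexample.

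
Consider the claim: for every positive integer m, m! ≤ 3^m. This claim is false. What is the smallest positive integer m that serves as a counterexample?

A counterexample is any positive integer m such that m! > 3^m; we check each in order.
The first 6 eligible values, up to m = 6, all satisfy the conclusion.
m = 7: m! = 5040 and 3^m = 2187, so 5040 > 2187.
Hence m = 7 is a counterexample.

m = 7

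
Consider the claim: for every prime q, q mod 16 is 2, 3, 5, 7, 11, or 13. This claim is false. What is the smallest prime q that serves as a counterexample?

A counterexample is any prime q such that the claim fails; we check each in order.
q = 2: 2 mod 16 = 2.
q = 3: 3 mod 16 = 3.
q = 5: 5 mod 16 = 5.
q = 7: 7 mod 16 = 7.
q = 11: 11 mod 16 = 11.
q = 13: 13 mod 16 = 13.
q = 17: 17 mod 16 = 1 — not in {2, 3, 5, 7, 11, 13}.

q = 17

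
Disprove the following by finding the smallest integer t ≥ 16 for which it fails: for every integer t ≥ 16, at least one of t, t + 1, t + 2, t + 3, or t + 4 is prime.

We need the least integer t ≥ 16 for which t, t + 1, t + 2, t + 3, t + 4 are all composite.
The first 8 eligible values, up to t = 23, all satisfy the conclusion.
t = 24: 24 = 2 × 12; 25 = 5 × 5; 26 = 2 × 13; 27 = 3 × 9; 28 = 2 × 14 — all composite.
Hence t = 24 is a counterexample.

t = 24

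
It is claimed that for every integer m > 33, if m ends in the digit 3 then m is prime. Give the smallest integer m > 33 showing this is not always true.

m = 63

We need the least integer m > 33 for which m ends in the digit 3 but m is not prime.
For m = 43, 53 the conclusion holds.
m = 63: 63 ends in 3; 63 = 3 × 21, composite.
Hence m = 63 is a counterexample.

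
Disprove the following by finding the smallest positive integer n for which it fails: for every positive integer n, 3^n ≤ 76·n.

A counterexample is any positive integer n such that 3^n > 76·n; we check each in order.
For n = 1, 2, 3, 4, 5 the conclusion holds.
n = 6: 3^n = 729 and 76·n = 456, so 729 > 456.

n = 6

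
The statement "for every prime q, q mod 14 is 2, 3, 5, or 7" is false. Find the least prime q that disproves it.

q = 11

Check each prime q in order until the claim fails.
q = 2: 2 mod 14 = 2.
q = 3: 3 mod 14 = 3.
q = 5: 5 mod 14 = 5.
q = 7: 7 mod 14 = 7.
q = 11: 11 mod 14 = 11 — not in {2, 3, 5, 7}.
Thus q = 11 disproves the claim, and no smaller q works.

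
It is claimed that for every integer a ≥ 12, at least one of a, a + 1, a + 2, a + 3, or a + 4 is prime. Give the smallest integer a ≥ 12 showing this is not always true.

For a = 12, 13, 14, 15, …, 21, 22, 23 the conclusion holds.
a = 24: 24 = 2 × 12; 25 = 5 × 5; 26 = 2 × 13; 27 = 3 × 9; 28 = 2 × 14 — all composite.

a = 24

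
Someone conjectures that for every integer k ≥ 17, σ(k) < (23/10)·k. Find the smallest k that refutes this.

k = 24

k = 17: σ(17) = 18; 18 < 391/10.
k = 18: σ(18) = 39; 39 < 207/5.
k = 19: σ(19) = 20; 20 < 437/10.
k = 20: σ(20) = 42; 42 < 46.
k = 21: σ(21) = 32; 32 < 483/10.
k = 22: σ(22) = 36; 36 < 253/5.
k = 23: σ(23) = 24; 24 < 529/10.
k = 24: σ(24) = 60; 60 ≥ 276/5.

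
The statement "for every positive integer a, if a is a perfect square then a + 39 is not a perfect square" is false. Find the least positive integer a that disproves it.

Check each positive integer a in order until a is a perfect square but a + 39 is a perfect square.
a = 1: 1 + 39 = 40, not a perfect square.
a = 4: 4 + 39 = 43, not a perfect square.
a = 9: 9 + 39 = 48, not a perfect square.
a = 16: 16 + 39 = 55, not a perfect square.
a = 25: 25 = 5² and 25 + 39 = 64 = 8².
Hence a = 25 is a counterexample.

a = 25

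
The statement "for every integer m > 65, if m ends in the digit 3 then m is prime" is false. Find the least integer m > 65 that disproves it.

m = 93

We need the least integer m > 65 for which m ends in the digit 3 but m is not prime.
For m = 73, 83 the conclusion holds.
m = 93: 93 ends in 3; 93 = 3 × 31, composite.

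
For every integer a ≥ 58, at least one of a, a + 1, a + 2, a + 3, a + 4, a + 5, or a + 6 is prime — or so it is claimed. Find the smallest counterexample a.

A counterexample is any integer a ≥ 58 such that a, a + 1, a + 2, a + 3, a + 4, a + 5, a + 6 are all composite; we check each in order.
For a = 58, 59, 60, 61, …, 87, 88, 89 the conclusion holds.
a = 90: 90 = 2 × 45; 91 = 7 × 13; 92 = 2 × 46; 93 = 3 × 31; 94 = 2 × 47; 95 = 5 × 19; 96 = 2 × 48 — all composite.
Hence a = 90 is a counterexample.

a = 90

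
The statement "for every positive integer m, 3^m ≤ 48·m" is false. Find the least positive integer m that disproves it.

A counterexample is any positive integer m such that 3^m > 48·m; we check each in order.
For m = 1, 2, 3, 4 the conclusion holds.
m = 5: 3^m = 243 and 48·m = 240, so 243 > 240.

m = 5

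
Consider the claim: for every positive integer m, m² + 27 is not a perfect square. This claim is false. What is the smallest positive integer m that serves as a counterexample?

A counterexample is any positive integer m such that m² + 27 is a perfect square; we check each in order.
m = 1: 1² + 27 = 28, not a perfect square.
m = 2: 2² + 27 = 31, not a perfect square.
m = 3: 3² + 27 = 36 = 6², a perfect square.
Hence m = 3 is a counterexample.

m = 3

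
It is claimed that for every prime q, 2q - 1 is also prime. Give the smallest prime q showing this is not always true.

A counterexample is any prime q such that 2q - 1 is not prime; we check each in order.
For q = 2, 3 the conclusion holds.
q = 5: 2q - 1 = 9 = 3 × 3, not prime.
Hence q = 5 is a counterexample.

q = 5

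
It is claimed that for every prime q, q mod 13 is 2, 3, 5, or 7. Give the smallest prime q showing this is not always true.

A counterexample is any prime q such that the claim fails; we check each in order.
For q = 2, 3, 5, 7 the conclusion holds.
q = 11: 11 mod 13 = 11 — not in {2, 3, 5, 7}.

q = 11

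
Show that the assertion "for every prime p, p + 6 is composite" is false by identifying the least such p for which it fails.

Check each prime p in order until p + 6 is prime.
For p = 2, 3 the conclusion holds.
p = 5: p + 6 = 11, prime — not composite.
Thus p = 5 disproves the claim, and no smaller p works.

p = 5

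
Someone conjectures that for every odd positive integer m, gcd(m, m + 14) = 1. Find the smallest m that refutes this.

m = 7

A counterexample is any odd positive integer m such that gcd(m, m + 14) > 1; we check each in order.
For m = 1, 3, 5 the conclusion holds.
m = 7: gcd(7, 21) = 7.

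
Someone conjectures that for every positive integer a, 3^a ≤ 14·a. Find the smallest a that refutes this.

Check each positive integer a in order until 3^a > 14·a.
For a = 1, 2, 3 the conclusion holds.
a = 4: 3^a = 81 and 14·a = 56, so 81 > 56.
Thus a = 4 disproves the claim, and no smaller a works.

a = 4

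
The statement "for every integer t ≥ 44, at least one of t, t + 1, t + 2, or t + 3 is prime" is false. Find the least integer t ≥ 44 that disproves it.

t = 48

A counterexample is any integer t ≥ 44 such that t, t + 1, t + 2, t + 3 are all composite; we check each in order.
For t = 44, 45, 46, 47 the conclusion holds.
t = 48: 48 = 2 × 24; 49 = 7 × 7; 50 = 2 × 25; 51 = 3 × 17 — all composite.
Thus t = 48 disproves the claim, and no smaller t works.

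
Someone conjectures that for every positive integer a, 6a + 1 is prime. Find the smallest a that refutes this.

a = 4

We need the least positive integer a for which 6a + 1 is not prime.
For a = 1, 2, 3 the conclusion holds.
a = 4: 6a + 1 = 25 = 5 × 5, composite.
So a = 4 is the smallest counterexample.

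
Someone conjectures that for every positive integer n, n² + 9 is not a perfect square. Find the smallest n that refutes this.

A counterexample is any positive integer n such that n² + 9 is a perfect square; we check each in order.
For n = 1, 2, 3 the conclusion holds.
n = 4: 4² + 9 = 25 = 5², a perfect square.

n = 4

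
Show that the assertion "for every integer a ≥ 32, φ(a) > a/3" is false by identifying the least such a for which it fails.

a = 36

a = 32: φ(32) = 16 and 32/3 = 32/3, so φ(32) > 32/3.
a = 33: φ(33) = 20 and 33/3 = 11, so φ(33) > 33/3.
a = 34: φ(34) = 16 and 34/3 = 34/3, so φ(34) > 34/3.
a = 35: φ(35) = 24 and 35/3 = 35/3, so φ(35) > 35/3.
a = 36: φ(36) = 12 and 36/3 = 12, so φ(36) ≤ 36/3.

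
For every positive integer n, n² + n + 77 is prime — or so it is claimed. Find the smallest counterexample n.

n = 6

We need the least positive integer n for which n² + n + 77 is not prime.
The first 5 eligible values, up to n = 5, all satisfy the conclusion.
n = 6: n² + n + 77 = 119 = 7 × 17, composite.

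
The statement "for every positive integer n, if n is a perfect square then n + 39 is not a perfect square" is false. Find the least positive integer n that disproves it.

n = 25

We need the least positive integer n for which n is a perfect square but n + 39 is a perfect square.
For n = 1, 4, 9, 16 the conclusion holds.
n = 25: 25 = 5² and 25 + 39 = 64 = 8².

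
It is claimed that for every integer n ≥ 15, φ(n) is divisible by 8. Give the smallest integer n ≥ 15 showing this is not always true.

Check each integer n ≥ 15 in order until φ(n) is not divisible by 8.
n = 15: φ(15) = 8; 8 mod 8 = 0.
n = 16: φ(16) = 8; 8 mod 8 = 0.
n = 17: φ(17) = 16; 16 mod 8 = 0.
n = 18: φ(18) = 6; 6 mod 8 = 6.
So n = 18 is the smallest counterexample.

n = 18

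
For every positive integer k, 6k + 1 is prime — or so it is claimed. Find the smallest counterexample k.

A counterexample is any positive integer k such that 6k + 1 is not prime; we check each in order.
For k = 1, 2, 3 the conclusion holds.
k = 4: 6k + 1 = 25 = 5 × 5, composite.

k = 4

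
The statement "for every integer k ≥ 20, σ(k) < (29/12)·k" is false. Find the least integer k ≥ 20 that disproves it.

A counterexample is any integer k ≥ 20 such that the claim fails; we check each in order.
The first 4 eligible values, up to k = 23, all satisfy the conclusion.
k = 24: σ(24) = 60; 60 ≥ 58.
Thus k = 24 disproves the claim, and no smaller k works.

k = 24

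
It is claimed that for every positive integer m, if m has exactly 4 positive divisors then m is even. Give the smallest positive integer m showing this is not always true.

We need the least positive integer m for which m has exactly 4 positive divisors but m is odd.
For m = 6, 8, 10, 14 the conclusion holds.
m = 15: divisors of 15: 1, 3, 5, 15; 15 is odd.
Thus m = 15 disproves the claim, and no smaller m works.

m = 15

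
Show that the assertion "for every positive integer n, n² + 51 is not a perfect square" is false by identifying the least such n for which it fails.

n = 7

Check each positive integer n in order until n² + 51 is a perfect square.
n = 1: 1² + 51 = 52, not a perfect square.
n = 2: 2² + 51 = 55, not a perfect square.
n = 3: 3² + 51 = 60, not a perfect square.
n = 4: 4² + 51 = 67, not a perfect square.
n = 5: 5² + 51 = 76, not a perfect square.
n = 6: 6² + 51 = 87, not a perfect square.
n = 7: 7² + 51 = 100 = 10², a perfect square.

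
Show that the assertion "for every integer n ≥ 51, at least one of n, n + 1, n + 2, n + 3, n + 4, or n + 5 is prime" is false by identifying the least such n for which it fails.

n = 90

For n = 51, 52, 53, 54, …, 87, 88, 89 the conclusion holds.
n = 90: 90 = 2 × 45; 91 = 7 × 13; 92 = 2 × 46; 93 = 3 × 31; 94 = 2 × 47; 95 = 5 × 19 — all composite.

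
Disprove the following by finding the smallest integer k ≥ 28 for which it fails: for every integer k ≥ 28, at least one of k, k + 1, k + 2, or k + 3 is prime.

For k = 28, 29, 30, 31 the conclusion holds.
k = 32: 32 = 2 × 16; 33 = 3 × 11; 34 = 2 × 17; 35 = 5 × 7 — all composite.
Thus k = 32 disproves the claim, and no smaller k works.

k = 32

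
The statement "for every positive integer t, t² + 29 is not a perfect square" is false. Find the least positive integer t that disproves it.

t = 14

A counterexample is any positive integer t such that t² + 29 is a perfect square; we check each in order.
For t = 1, 2, 3, 4, …, 11, 12, 13 the conclusion holds.
t = 14: 14² + 29 = 225 = 15², a perfect square.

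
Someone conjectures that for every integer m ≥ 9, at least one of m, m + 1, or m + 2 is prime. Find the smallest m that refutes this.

The first 5 eligible values, up to m = 13, all satisfy the conclusion.
m = 14: 14 = 2 × 7; 15 = 3 × 5; 16 = 2 × 8 — all composite.

m = 14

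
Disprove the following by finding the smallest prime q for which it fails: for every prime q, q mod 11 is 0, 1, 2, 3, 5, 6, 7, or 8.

For q = 2, 3, 5, 7, 11, 13, 17, 19, 23, 29 the conclusion holds.
q = 31: 31 mod 11 = 9 — not in {0, 1, 2, 3, 5, 6, 7, 8}.

q = 31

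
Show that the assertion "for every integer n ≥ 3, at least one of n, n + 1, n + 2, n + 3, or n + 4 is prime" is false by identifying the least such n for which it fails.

We need the least integer n ≥ 3 for which n, n + 1, n + 2, n + 3, n + 4 are all composite.
The first 21 eligible values, up to n = 23, all satisfy the conclusion.
n = 24: 24 = 2 × 12; 25 = 5 × 5; 26 = 2 × 13; 27 = 3 × 9; 28 = 2 × 14 — all composite.
Thus n = 24 disproves the claim, and no smaller n works.

n = 24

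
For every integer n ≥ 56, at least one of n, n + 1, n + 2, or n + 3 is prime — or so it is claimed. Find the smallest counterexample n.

The first 6 eligible values, up to n = 61, all satisfy the conclusion.
n = 62: 62 = 2 × 31; 63 = 3 × 21; 64 = 2 × 32; 65 = 5 × 13 — all composite.

n = 62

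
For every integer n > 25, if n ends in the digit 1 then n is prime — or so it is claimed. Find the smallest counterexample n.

n = 51

Check each integer n > 25 in order until n ends in the digit 1 but n is not prime.
For n = 31, 41 the conclusion holds.
n = 51: 51 ends in 1; 51 = 3 × 17, composite.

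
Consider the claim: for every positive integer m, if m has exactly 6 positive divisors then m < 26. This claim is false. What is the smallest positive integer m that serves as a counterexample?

Check each positive integer m in order until m has exactly 6 positive divisors but the claim fails.
For m = 12, 18, 20 the conclusion holds.
m = 28: τ(28) = 6; 28 ≥ 26.

m = 28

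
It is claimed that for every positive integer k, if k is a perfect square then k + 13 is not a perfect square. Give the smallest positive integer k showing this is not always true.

Check each positive integer k in order until k is a perfect square but k + 13 is a perfect square.
k = 1: 1 + 13 = 14, not a perfect square.
k = 4: 4 + 13 = 17, not a perfect square.
k = 9: 9 + 13 = 22, not a perfect square.
k = 16: 16 + 13 = 29, not a perfect square.
k = 25: 25 + 13 = 38, not a perfect square.
k = 36: 36 = 6² and 36 + 13 = 49 = 7².
So k = 36 is the smallest counterexample.

k = 36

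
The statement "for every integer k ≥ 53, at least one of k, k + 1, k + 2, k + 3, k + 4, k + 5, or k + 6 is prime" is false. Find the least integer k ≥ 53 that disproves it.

k = 90

A counterexample is any integer k ≥ 53 such that k, k + 1, k + 2, k + 3, k + 4, k + 5, k + 6 are all composite; we check each in order.
The first 37 eligible values, up to k = 89, all satisfy the conclusion.
k = 90: 90 = 2 × 45; 91 = 7 × 13; 92 = 2 × 46; 93 = 3 × 31; 94 = 2 × 47; 95 = 5 × 19; 96 = 2 × 48 — all composite.
So k = 90 is the smallest counterexample.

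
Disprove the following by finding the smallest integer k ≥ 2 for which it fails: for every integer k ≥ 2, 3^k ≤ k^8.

k = 23

A counterexample is any integer k ≥ 2 such that 3^k > k^8; we check each in order.
For k = 2, 3, 4, 5, …, 20, 21, 22 the conclusion holds.
k = 23: 3^k = 94143178827 and k^8 = 78310985281, so 94143178827 > 78310985281.
Hence k = 23 is a counterexample.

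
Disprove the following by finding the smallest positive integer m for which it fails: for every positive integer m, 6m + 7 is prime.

m = 3

We need the least positive integer m for which 6m + 7 is not prime.
m = 1: 6m + 7 = 13, prime.
m = 2: 6m + 7 = 19, prime.
m = 3: 6m + 7 = 25 = 5 × 5, composite.
Hence m = 3 is a counterexample.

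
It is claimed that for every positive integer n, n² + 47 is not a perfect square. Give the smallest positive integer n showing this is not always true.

We need the least positive integer n for which n² + 47 is a perfect square.
For n = 1, 2, 3, 4, …, 20, 21, 22 the conclusion holds.
n = 23: 23² + 47 = 576 = 24², a perfect square.

n = 23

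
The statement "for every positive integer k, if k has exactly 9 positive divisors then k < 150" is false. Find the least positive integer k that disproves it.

We need the least positive integer k for which k has exactly 9 positive divisors but the claim fails.
For k = 36, 100 the conclusion holds.
k = 196: τ(196) = 9; 196 ≥ 150.
So k = 196 is the smallest counterexample.

k = 196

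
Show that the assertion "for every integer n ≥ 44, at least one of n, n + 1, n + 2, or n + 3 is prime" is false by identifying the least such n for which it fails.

n = 48

We need the least integer n ≥ 44 for which n, n + 1, n + 2, n + 3 are all composite.
n = 44: 47 is prime.
n = 45: 47 is prime.
n = 46: 47 is prime.
n = 47: 47 is prime.
n = 48: 48 = 2 × 24; 49 = 7 × 7; 50 = 2 × 25; 51 = 3 × 17 — all composite.
Thus n = 48 disproves the claim, and no smaller n works.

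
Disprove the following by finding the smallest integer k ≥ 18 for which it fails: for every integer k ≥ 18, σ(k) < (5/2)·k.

k = 24

We need the least integer k ≥ 18 for which the claim fails.
The first 6 eligible values, up to k = 23, all satisfy the conclusion.
k = 24: σ(24) = 60; 60 ≥ 60.
Thus k = 24 disproves the claim, and no smaller k works.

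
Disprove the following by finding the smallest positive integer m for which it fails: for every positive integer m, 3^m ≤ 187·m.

The first 6 eligible values, up to m = 6, all satisfy the conclusion.
m = 7: 3^m = 2187 and 187·m = 1309, so 2187 > 1309.

m = 7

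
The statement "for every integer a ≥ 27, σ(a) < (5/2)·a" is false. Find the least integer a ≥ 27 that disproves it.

a = 36

A counterexample is any integer a ≥ 27 such that the claim fails; we check each in order.
The first 9 eligible values, up to a = 35, all satisfy the conclusion.
a = 36: σ(36) = 91; 91 ≥ 90.
Hence a = 36 is a counterexample.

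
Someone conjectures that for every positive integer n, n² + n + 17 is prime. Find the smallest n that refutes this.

Check each positive integer n in order until n² + n + 17 is not prime.
For n = 1, 2, 3, 4, …, 13, 14, 15 the conclusion holds.
n = 16: n² + n + 17 = 289 = 17 × 17, composite.

n = 16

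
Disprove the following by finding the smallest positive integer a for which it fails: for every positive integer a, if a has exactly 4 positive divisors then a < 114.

A counterexample is any positive integer a such that a has exactly 4 positive divisors but the claim fails; we check each in order.
For a = 6, 8, 10, 14, …, 95, 106, 111 the conclusion holds.
a = 115: τ(115) = 4; 115 ≥ 114.
So a = 115 is the smallest counterexample.

a = 115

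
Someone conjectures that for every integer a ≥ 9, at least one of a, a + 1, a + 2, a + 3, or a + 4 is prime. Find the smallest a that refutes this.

The first 15 eligible values, up to a = 23, all satisfy the conclusion.
a = 24: 24 = 2 × 12; 25 = 5 × 5; 26 = 2 × 13; 27 = 3 × 9; 28 = 2 × 14 — all composite.
So a = 24 is the smallest counterexample.

a = 24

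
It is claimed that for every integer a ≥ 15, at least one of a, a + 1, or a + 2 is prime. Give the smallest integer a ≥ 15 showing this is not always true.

a = 20

A counterexample is any integer a ≥ 15 such that a, a + 1, a + 2 are all composite; we check each in order.
The first 5 eligible values, up to a = 19, all satisfy the conclusion.
a = 20: 20 = 2 × 10; 21 = 3 × 7; 22 = 2 × 11 — all composite.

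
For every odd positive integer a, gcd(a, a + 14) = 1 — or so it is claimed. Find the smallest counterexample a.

For a = 1, 3, 5 the conclusion holds.
a = 7: gcd(7, 21) = 7.

a = 7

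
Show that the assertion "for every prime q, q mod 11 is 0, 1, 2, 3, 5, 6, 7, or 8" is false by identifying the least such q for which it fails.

For q = 2, 3, 5, 7, 11, 13, 17, 19, 23, 29 the conclusion holds.
q = 31: 31 mod 11 = 9 — not in {0, 1, 2, 3, 5, 6, 7, 8}.
So q = 31 is the smallest counterexample.

q = 31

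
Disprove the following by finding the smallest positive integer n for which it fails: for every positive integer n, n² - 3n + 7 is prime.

n = 6

For n = 1, 2, 3, 4, 5 the conclusion holds.
n = 6: n² - 3n + 7 = 25 = 5 × 5, composite.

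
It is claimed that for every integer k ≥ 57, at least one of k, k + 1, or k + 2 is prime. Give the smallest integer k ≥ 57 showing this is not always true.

Check each integer k ≥ 57 in order until k, k + 1, k + 2 are all composite.
The first 5 eligible values, up to k = 61, all satisfy the conclusion.
k = 62: 62 = 2 × 31; 63 = 3 × 21; 64 = 2 × 32 — all composite.

k = 62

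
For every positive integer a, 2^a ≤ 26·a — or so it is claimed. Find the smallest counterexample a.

a = 8

A counterexample is any positive integer a such that 2^a > 26·a; we check each in order.
For a = 1, 2, 3, 4, 5, 6, 7 the conclusion holds.
a = 8: 2^a = 256 and 26·a = 208, so 256 > 208.
Thus a = 8 disproves the claim, and no smaller a works.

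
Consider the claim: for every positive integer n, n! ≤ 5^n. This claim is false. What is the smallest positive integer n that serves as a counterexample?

n = 12

We need the least positive integer n for which n! > 5^n.
The first 11 eligible values, up to n = 11, all satisfy the conclusion.
n = 12: n! = 479001600 and 5^n = 244140625, so 479001600 > 244140625.
Thus n = 12 disproves the claim, and no smaller n works.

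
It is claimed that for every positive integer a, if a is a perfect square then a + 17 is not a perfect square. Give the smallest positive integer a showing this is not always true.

a = 64

a = 1: 1 + 17 = 18, not a perfect square.
a = 4: 4 + 17 = 21, not a perfect square.
a = 9: 9 + 17 = 26, not a perfect square.
a = 16: 16 + 17 = 33, not a perfect square.
a = 25: 25 + 17 = 42, not a perfect square.
a = 36: 36 + 17 = 53, not a perfect square.
a = 49: 49 + 17 = 66, not a perfect square.
a = 64: 64 = 8² and 64 + 17 = 81 = 9².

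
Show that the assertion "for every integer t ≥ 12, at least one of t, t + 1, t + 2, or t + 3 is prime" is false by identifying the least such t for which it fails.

For t = 12, 13, 14, 15, …, 21, 22, 23 the conclusion holds.
t = 24: 24 = 2 × 12; 25 = 5 × 5; 26 = 2 × 13; 27 = 3 × 9 — all composite.

t = 24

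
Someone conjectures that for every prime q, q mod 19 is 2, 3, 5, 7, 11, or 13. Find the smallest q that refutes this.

q = 2: 2 mod 19 = 2.
q = 3: 3 mod 19 = 3.
q = 5: 5 mod 19 = 5.
q = 7: 7 mod 19 = 7.
q = 11: 11 mod 19 = 11.
q = 13: 13 mod 19 = 13.
q = 17: 17 mod 19 = 17 — not in {2, 3, 5, 7, 11, 13}.

q = 17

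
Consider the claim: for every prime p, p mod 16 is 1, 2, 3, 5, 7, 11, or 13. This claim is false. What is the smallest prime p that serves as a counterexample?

p = 31

Check each prime p in order until the claim fails.
For p = 2, 3, 5, 7, 11, 13, 17, 19, 23, 29 the conclusion holds.
p = 31: 31 mod 16 = 15 — not in {1, 2, 3, 5, 7, 11, 13}.
So p = 31 is the smallest counterexample.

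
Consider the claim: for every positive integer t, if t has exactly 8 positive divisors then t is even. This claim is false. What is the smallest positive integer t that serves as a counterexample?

t = 105

For t = 24, 30, 40, 42, …, 88, 102, 104 the conclusion holds.
t = 105: divisors of 105: 1, 3, 5, 7, 15, 21, 35, 105; 105 is odd.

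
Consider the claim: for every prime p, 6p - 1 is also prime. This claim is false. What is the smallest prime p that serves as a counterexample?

p = 2: 6p - 1 = 11, prime.
p = 3: 6p - 1 = 17, prime.
p = 5: 6p - 1 = 29, prime.
p = 7: 6p - 1 = 41, prime.
p = 11: 6p - 1 = 65 = 5 × 13, not prime.
Thus p = 11 disproves the claim, and no smaller p works.

p = 11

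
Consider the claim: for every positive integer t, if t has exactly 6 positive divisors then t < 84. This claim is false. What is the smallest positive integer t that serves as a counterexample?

t = 92

The first 13 eligible values, up to t = 76, all satisfy the conclusion.
t = 92: τ(92) = 6; 92 ≥ 84.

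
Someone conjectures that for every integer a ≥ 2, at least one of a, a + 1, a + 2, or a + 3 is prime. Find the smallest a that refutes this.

Check each integer a ≥ 2 in order until a, a + 1, a + 2, a + 3 are all composite.
For a = 2, 3, 4, 5, …, 21, 22, 23 the conclusion holds.
a = 24: 24 = 2 × 12; 25 = 5 × 5; 26 = 2 × 13; 27 = 3 × 9 — all composite.
So a = 24 is the smallest counterexample.

a = 24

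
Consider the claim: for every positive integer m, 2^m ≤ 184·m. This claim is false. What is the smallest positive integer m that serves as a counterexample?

m = 11

Check each positive integer m in order until 2^m > 184·m.
For m = 1, 2, 3, 4, 5, 6, 7, 8, 9, 10 the conclusion holds.
m = 11: 2^m = 2048 and 184·m = 2024, so 2048 > 2024.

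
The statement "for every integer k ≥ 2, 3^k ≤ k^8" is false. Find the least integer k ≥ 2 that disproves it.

We need the least integer k ≥ 2 for which 3^k > k^8.
For k = 2, 3, 4, 5, …, 20, 21, 22 the conclusion holds.
k = 23: 3^k = 94143178827 and k^8 = 78310985281, so 94143178827 > 78310985281.
Hence k = 23 is a counterexample.

k = 23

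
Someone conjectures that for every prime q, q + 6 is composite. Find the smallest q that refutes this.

We need the least prime q for which q + 6 is prime.
q = 2: q + 6 = 8 = 2 × 4, composite.
q = 3: q + 6 = 9 = 3 × 3, composite.
q = 5: q + 6 = 11, prime — not composite.

q = 5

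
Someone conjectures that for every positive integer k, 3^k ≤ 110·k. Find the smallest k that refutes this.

For k = 1, 2, 3, 4, 5 the conclusion holds.
k = 6: 3^k = 729 and 110·k = 660, so 729 > 660.

k = 6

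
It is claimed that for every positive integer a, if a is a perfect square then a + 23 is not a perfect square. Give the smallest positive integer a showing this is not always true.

A counterexample is any positive integer a such that a is a perfect square but a + 23 is a perfect square; we check each in order.
For a = 1, 4, 9, 16, 25, 36, 49, 64, 81, 100 the conclusion holds.
a = 121: 121 = 11² and 121 + 23 = 144 = 12².
So a = 121 is the smallest counterexample.

a = 121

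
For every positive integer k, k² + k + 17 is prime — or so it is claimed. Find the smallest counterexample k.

k = 16

For k = 1, 2, 3, 4, …, 13, 14, 15 the conclusion holds.
k = 16: k² + k + 17 = 289 = 17 × 17, composite.
Hence k = 16 is a counterexample.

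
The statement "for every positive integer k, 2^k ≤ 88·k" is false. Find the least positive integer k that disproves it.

The first 9 eligible values, up to k = 9, all satisfy the conclusion.
k = 10: 2^k = 1024 and 88·k = 880, so 1024 > 880.
Thus k = 10 disproves the claim, and no smaller k works.

k = 10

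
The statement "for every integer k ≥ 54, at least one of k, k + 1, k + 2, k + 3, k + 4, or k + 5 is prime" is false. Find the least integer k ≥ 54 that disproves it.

We need the least integer k ≥ 54 for which k, k + 1, k + 2, k + 3, k + 4, k + 5 are all composite.
The first 36 eligible values, up to k = 89, all satisfy the conclusion.
k = 90: 90 = 2 × 45; 91 = 7 × 13; 92 = 2 × 46; 93 = 3 × 31; 94 = 2 × 47; 95 = 5 × 19 — all composite.
So k = 90 is the smallest counterexample.

k = 90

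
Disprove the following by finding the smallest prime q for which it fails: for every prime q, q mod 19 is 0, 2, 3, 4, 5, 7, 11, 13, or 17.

We need the least prime q for which the claim fails.
For q = 2, 3, 5, 7, 11, 13, 17, 19, 23 the conclusion holds.
q = 29: 29 mod 19 = 10 — not in {0, 2, 3, 4, 5, 7, 11, 13, 17}.

q = 29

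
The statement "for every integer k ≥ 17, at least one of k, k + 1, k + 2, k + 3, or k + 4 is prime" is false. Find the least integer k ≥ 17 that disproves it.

A counterexample is any integer k ≥ 17 such that k, k + 1, k + 2, k + 3, k + 4 are all composite; we check each in order.
k = 17: 17 is prime.
k = 18: 19 is prime.
k = 19: 19 is prime.
k = 20: 23 is prime.
k = 21: 23 is prime.
k = 22: 23 is prime.
k = 23: 23 is prime.
k = 24: 24 = 2 × 12; 25 = 5 × 5; 26 = 2 × 13; 27 = 3 × 9; 28 = 2 × 14 — all composite.

k = 24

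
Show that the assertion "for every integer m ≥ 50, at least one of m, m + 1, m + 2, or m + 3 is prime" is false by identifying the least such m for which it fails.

m = 54

We need the least integer m ≥ 50 for which m, m + 1, m + 2, m + 3 are all composite.
For m = 50, 51, 52, 53 the conclusion holds.
m = 54: 54 = 2 × 27; 55 = 5 × 11; 56 = 2 × 28; 57 = 3 × 19 — all composite.
Hence m = 54 is a counterexample.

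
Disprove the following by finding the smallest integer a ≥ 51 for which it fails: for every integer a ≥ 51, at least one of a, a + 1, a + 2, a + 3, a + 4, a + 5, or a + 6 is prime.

Check each integer a ≥ 51 in order until a, a + 1, a + 2, a + 3, a + 4, a + 5, a + 6 are all composite.
For a = 51, 52, 53, 54, …, 87, 88, 89 the conclusion holds.
a = 90: 90 = 2 × 45; 91 = 7 × 13; 92 = 2 × 46; 93 = 3 × 31; 94 = 2 × 47; 95 = 5 × 19; 96 = 2 × 48 — all composite.
Hence a = 90 is a counterexample.

a = 90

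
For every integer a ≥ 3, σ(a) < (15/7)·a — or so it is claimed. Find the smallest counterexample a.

The first 9 eligible values, up to a = 11, all satisfy the conclusion.
a = 12: σ(12) = 28; 28 ≥ 180/7.

a = 12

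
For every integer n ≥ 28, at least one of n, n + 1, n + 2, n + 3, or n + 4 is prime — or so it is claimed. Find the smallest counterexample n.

n = 32

The first 4 eligible values, up to n = 31, all satisfy the conclusion.
n = 32: 32 = 2 × 16; 33 = 3 × 11; 34 = 2 × 17; 35 = 5 × 7; 36 = 2 × 18 — all composite.
Thus n = 32 disproves the claim, and no smaller n works.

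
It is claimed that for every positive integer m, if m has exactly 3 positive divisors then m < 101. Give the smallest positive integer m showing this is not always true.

m = 121

A counterexample is any positive integer m such that m has exactly 3 positive divisors but the claim fails; we check each in order.
For m = 4, 9, 25, 49 the conclusion holds.
m = 121: τ(121) = 3; 121 ≥ 101.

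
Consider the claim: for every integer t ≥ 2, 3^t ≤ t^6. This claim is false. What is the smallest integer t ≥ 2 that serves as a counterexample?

Check each integer t ≥ 2 in order until 3^t > t^6.
For t = 2, 3, 4, 5, …, 12, 13, 14 the conclusion holds.
t = 15: 3^t = 14348907 and t^6 = 11390625, so 14348907 > 11390625.

t = 15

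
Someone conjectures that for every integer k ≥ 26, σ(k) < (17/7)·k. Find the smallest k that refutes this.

For k = 26, 27, 28, 29, 30, 31, 32, 33, 34, 35 the conclusion holds.
k = 36: σ(36) = 91; 91 ≥ 612/7.
Hence k = 36 is a counterexample.

k = 36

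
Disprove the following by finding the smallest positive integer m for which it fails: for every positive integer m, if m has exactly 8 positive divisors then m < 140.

A counterexample is any positive integer m such that m has exactly 8 positive divisors but the claim fails; we check each in order.
For m = 24, 30, 40, 42, …, 135, 136, 138 the conclusion holds.
m = 152: τ(152) = 8; 152 ≥ 140.
So m = 152 is the smallest counterexample.

m = 152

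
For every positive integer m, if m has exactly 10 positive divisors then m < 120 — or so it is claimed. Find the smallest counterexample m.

m = 162

We need the least positive integer m for which m has exactly 10 positive divisors but the claim fails.
m = 48: τ(48) = 10; 48 < 120.
m = 80: τ(80) = 10; 80 < 120.
m = 112: τ(112) = 10; 112 < 120.
m = 162: τ(162) = 10; 162 ≥ 120.
Hence m = 162 is a counterexample.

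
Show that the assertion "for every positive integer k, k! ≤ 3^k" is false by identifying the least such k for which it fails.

We need the least positive integer k for which k! > 3^k.
For k = 1, 2, 3, 4, 5, 6 the conclusion holds.
k = 7: k! = 5040 and 3^k = 2187, so 5040 > 2187.
So k = 7 is the smallest counterexample.

k = 7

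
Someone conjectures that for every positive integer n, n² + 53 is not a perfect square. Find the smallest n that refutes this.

Check each positive integer n in order until n² + 53 is a perfect square.
For n = 1, 2, 3, 4, …, 23, 24, 25 the conclusion holds.
n = 26: 26² + 53 = 729 = 27², a perfect square.

n = 26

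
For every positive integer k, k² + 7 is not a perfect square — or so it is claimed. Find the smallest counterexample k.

k = 3

For k = 1, 2 the conclusion holds.
k = 3: 3² + 7 = 16 = 4², a perfect square.
Hence k = 3 is a counterexample.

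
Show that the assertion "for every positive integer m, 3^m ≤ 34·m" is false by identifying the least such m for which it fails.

m = 5

A counterexample is any positive integer m such that 3^m > 34·m; we check each in order.
m = 1: 3^m = 3 and 34·m = 34, so 3 ≤ 34.
m = 2: 3^m = 9 and 34·m = 68, so 9 ≤ 68.
m = 3: 3^m = 27 and 34·m = 102, so 27 ≤ 102.
m = 4: 3^m = 81 and 34·m = 136, so 81 ≤ 136.
m = 5: 3^m = 243 and 34·m = 170, so 243 > 170.
Hence m = 5 is a counterexample.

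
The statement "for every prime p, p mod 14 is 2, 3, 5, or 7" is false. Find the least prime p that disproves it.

p = 11

Check each prime p in order until the claim fails.
The first 4 eligible values, up to p = 7, all satisfy the conclusion.
p = 11: 11 mod 14 = 11 — not in {2, 3, 5, 7}.
Thus p = 11 disproves the claim, and no smaller p works.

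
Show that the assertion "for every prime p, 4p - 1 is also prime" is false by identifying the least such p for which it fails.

p = 7

A counterexample is any prime p such that 4p - 1 is not prime; we check each in order.
For p = 2, 3, 5 the conclusion holds.
p = 7: 4p - 1 = 27 = 3 × 9, not prime.
Thus p = 7 disproves the claim, and no smaller p works.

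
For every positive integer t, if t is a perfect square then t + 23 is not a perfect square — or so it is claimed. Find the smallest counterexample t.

t = 121

A counterexample is any positive integer t such that t is a perfect square but t + 23 is a perfect square; we check each in order.
For t = 1, 4, 9, 16, 25, 36, 49, 64, 81, 100 the conclusion holds.
t = 121: 121 = 11² and 121 + 23 = 144 = 12².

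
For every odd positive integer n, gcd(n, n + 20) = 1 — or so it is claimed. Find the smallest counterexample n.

n = 5

Check each odd positive integer n in order until gcd(n, n + 20) > 1.
For n = 1, 3 the conclusion holds.
n = 5: gcd(5, 25) = 5.
So n = 5 is the smallest counterexample.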